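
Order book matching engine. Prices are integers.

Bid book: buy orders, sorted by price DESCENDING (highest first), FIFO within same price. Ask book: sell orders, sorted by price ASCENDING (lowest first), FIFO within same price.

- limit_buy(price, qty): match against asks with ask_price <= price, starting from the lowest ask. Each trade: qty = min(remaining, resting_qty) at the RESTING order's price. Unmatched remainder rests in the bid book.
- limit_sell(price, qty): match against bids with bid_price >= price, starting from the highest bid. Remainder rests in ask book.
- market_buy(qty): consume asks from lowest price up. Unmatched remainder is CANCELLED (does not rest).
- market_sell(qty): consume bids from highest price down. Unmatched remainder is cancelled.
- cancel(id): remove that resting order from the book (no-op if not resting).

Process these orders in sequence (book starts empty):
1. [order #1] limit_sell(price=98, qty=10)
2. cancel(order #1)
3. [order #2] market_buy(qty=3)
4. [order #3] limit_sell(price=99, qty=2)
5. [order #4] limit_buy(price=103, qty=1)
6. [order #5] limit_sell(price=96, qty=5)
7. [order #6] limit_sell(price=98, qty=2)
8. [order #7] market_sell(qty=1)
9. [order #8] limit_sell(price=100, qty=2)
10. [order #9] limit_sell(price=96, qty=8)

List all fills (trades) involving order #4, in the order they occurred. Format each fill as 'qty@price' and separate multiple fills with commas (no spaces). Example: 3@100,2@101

After op 1 [order #1] limit_sell(price=98, qty=10): fills=none; bids=[-] asks=[#1:10@98]
After op 2 cancel(order #1): fills=none; bids=[-] asks=[-]
After op 3 [order #2] market_buy(qty=3): fills=none; bids=[-] asks=[-]
After op 4 [order #3] limit_sell(price=99, qty=2): fills=none; bids=[-] asks=[#3:2@99]
After op 5 [order #4] limit_buy(price=103, qty=1): fills=#4x#3:1@99; bids=[-] asks=[#3:1@99]
After op 6 [order #5] limit_sell(price=96, qty=5): fills=none; bids=[-] asks=[#5:5@96 #3:1@99]
After op 7 [order #6] limit_sell(price=98, qty=2): fills=none; bids=[-] asks=[#5:5@96 #6:2@98 #3:1@99]
After op 8 [order #7] market_sell(qty=1): fills=none; bids=[-] asks=[#5:5@96 #6:2@98 #3:1@99]
After op 9 [order #8] limit_sell(price=100, qty=2): fills=none; bids=[-] asks=[#5:5@96 #6:2@98 #3:1@99 #8:2@100]
After op 10 [order #9] limit_sell(price=96, qty=8): fills=none; bids=[-] asks=[#5:5@96 #9:8@96 #6:2@98 #3:1@99 #8:2@100]

Answer: 1@99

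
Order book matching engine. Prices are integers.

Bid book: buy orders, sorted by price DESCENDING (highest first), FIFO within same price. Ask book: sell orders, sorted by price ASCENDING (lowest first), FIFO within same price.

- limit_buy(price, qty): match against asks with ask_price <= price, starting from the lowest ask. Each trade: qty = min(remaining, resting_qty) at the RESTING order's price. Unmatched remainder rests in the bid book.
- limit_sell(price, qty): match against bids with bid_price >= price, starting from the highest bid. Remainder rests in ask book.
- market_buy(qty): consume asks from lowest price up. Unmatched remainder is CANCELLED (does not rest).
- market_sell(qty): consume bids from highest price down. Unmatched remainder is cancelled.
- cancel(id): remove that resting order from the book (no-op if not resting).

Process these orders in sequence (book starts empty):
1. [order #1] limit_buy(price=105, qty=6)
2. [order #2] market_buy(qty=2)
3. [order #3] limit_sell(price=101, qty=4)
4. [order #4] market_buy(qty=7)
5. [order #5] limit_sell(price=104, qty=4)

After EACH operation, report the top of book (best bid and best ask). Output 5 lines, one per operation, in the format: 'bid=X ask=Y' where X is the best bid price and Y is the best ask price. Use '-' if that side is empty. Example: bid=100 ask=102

Answer: bid=105 ask=-
bid=105 ask=-
bid=105 ask=-
bid=105 ask=-
bid=- ask=104

Derivation:
After op 1 [order #1] limit_buy(price=105, qty=6): fills=none; bids=[#1:6@105] asks=[-]
After op 2 [order #2] market_buy(qty=2): fills=none; bids=[#1:6@105] asks=[-]
After op 3 [order #3] limit_sell(price=101, qty=4): fills=#1x#3:4@105; bids=[#1:2@105] asks=[-]
After op 4 [order #4] market_buy(qty=7): fills=none; bids=[#1:2@105] asks=[-]
After op 5 [order #5] limit_sell(price=104, qty=4): fills=#1x#5:2@105; bids=[-] asks=[#5:2@104]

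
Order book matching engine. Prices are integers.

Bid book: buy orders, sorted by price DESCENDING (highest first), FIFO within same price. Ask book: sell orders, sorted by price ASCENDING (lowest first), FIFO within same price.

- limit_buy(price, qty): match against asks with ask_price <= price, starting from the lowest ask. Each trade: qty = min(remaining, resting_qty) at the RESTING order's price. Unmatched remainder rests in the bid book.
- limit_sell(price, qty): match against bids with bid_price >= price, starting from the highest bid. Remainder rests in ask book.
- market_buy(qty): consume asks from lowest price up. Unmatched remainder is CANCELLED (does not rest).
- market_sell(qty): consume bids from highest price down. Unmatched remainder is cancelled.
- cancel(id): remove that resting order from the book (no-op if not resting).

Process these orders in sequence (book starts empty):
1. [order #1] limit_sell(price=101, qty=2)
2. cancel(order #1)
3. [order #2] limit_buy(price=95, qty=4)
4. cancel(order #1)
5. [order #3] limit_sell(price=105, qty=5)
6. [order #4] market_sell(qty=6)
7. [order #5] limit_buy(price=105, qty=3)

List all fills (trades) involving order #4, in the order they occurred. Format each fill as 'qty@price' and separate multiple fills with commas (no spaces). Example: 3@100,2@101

Answer: 4@95

Derivation:
After op 1 [order #1] limit_sell(price=101, qty=2): fills=none; bids=[-] asks=[#1:2@101]
After op 2 cancel(order #1): fills=none; bids=[-] asks=[-]
After op 3 [order #2] limit_buy(price=95, qty=4): fills=none; bids=[#2:4@95] asks=[-]
After op 4 cancel(order #1): fills=none; bids=[#2:4@95] asks=[-]
After op 5 [order #3] limit_sell(price=105, qty=5): fills=none; bids=[#2:4@95] asks=[#3:5@105]
After op 6 [order #4] market_sell(qty=6): fills=#2x#4:4@95; bids=[-] asks=[#3:5@105]
After op 7 [order #5] limit_buy(price=105, qty=3): fills=#5x#3:3@105; bids=[-] asks=[#3:2@105]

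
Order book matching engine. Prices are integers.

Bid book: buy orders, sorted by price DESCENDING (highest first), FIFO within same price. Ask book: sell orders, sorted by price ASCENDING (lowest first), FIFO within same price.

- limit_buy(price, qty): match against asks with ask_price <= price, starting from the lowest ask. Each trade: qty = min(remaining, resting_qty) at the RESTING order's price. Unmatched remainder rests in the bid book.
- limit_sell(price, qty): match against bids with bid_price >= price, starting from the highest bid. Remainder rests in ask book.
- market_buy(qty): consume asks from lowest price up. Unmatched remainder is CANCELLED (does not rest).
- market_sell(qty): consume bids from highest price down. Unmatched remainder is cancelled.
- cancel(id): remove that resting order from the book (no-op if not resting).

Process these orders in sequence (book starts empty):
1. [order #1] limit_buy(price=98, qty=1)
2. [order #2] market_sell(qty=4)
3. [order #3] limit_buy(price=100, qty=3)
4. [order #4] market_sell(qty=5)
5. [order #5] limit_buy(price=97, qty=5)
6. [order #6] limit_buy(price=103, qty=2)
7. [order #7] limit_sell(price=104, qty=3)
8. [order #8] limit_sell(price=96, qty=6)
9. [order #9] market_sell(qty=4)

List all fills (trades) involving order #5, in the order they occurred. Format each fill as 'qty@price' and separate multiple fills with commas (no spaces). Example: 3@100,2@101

After op 1 [order #1] limit_buy(price=98, qty=1): fills=none; bids=[#1:1@98] asks=[-]
After op 2 [order #2] market_sell(qty=4): fills=#1x#2:1@98; bids=[-] asks=[-]
After op 3 [order #3] limit_buy(price=100, qty=3): fills=none; bids=[#3:3@100] asks=[-]
After op 4 [order #4] market_sell(qty=5): fills=#3x#4:3@100; bids=[-] asks=[-]
After op 5 [order #5] limit_buy(price=97, qty=5): fills=none; bids=[#5:5@97] asks=[-]
After op 6 [order #6] limit_buy(price=103, qty=2): fills=none; bids=[#6:2@103 #5:5@97] asks=[-]
After op 7 [order #7] limit_sell(price=104, qty=3): fills=none; bids=[#6:2@103 #5:5@97] asks=[#7:3@104]
After op 8 [order #8] limit_sell(price=96, qty=6): fills=#6x#8:2@103 #5x#8:4@97; bids=[#5:1@97] asks=[#7:3@104]
After op 9 [order #9] market_sell(qty=4): fills=#5x#9:1@97; bids=[-] asks=[#7:3@104]

Answer: 4@97,1@97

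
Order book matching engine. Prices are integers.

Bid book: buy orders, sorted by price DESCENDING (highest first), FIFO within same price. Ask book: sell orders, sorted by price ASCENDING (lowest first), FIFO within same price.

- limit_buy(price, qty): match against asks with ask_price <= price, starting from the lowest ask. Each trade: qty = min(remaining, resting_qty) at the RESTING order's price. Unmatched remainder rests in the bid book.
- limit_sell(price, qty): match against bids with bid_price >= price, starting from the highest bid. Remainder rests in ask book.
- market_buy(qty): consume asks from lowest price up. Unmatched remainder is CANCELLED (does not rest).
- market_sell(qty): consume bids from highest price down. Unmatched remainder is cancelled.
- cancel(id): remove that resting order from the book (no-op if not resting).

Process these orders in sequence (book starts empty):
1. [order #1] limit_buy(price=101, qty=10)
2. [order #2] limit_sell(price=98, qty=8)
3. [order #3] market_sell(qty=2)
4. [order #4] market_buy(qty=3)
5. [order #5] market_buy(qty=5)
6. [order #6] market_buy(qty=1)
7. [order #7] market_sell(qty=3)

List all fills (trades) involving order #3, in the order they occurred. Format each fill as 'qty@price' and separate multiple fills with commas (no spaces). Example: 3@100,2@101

After op 1 [order #1] limit_buy(price=101, qty=10): fills=none; bids=[#1:10@101] asks=[-]
After op 2 [order #2] limit_sell(price=98, qty=8): fills=#1x#2:8@101; bids=[#1:2@101] asks=[-]
After op 3 [order #3] market_sell(qty=2): fills=#1x#3:2@101; bids=[-] asks=[-]
After op 4 [order #4] market_buy(qty=3): fills=none; bids=[-] asks=[-]
After op 5 [order #5] market_buy(qty=5): fills=none; bids=[-] asks=[-]
After op 6 [order #6] market_buy(qty=1): fills=none; bids=[-] asks=[-]
After op 7 [order #7] market_sell(qty=3): fills=none; bids=[-] asks=[-]

Answer: 2@101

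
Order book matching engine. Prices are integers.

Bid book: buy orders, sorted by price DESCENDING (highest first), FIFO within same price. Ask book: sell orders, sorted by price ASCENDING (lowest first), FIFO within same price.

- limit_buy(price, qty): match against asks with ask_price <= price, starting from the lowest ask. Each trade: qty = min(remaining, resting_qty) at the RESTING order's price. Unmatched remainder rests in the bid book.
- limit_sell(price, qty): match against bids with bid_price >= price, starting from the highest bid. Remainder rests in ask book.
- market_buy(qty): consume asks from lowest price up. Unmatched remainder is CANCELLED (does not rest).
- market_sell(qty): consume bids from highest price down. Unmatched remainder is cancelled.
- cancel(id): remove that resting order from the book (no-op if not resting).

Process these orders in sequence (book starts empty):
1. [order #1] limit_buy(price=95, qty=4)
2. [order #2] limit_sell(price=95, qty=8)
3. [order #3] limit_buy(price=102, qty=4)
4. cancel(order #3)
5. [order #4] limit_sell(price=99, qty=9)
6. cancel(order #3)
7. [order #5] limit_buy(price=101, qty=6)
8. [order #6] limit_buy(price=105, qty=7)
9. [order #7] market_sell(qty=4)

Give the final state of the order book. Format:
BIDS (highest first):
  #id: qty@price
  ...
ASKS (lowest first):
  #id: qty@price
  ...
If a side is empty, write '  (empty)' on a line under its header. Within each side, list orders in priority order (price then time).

After op 1 [order #1] limit_buy(price=95, qty=4): fills=none; bids=[#1:4@95] asks=[-]
After op 2 [order #2] limit_sell(price=95, qty=8): fills=#1x#2:4@95; bids=[-] asks=[#2:4@95]
After op 3 [order #3] limit_buy(price=102, qty=4): fills=#3x#2:4@95; bids=[-] asks=[-]
After op 4 cancel(order #3): fills=none; bids=[-] asks=[-]
After op 5 [order #4] limit_sell(price=99, qty=9): fills=none; bids=[-] asks=[#4:9@99]
After op 6 cancel(order #3): fills=none; bids=[-] asks=[#4:9@99]
After op 7 [order #5] limit_buy(price=101, qty=6): fills=#5x#4:6@99; bids=[-] asks=[#4:3@99]
After op 8 [order #6] limit_buy(price=105, qty=7): fills=#6x#4:3@99; bids=[#6:4@105] asks=[-]
After op 9 [order #7] market_sell(qty=4): fills=#6x#7:4@105; bids=[-] asks=[-]

Answer: BIDS (highest first):
  (empty)
ASKS (lowest first):
  (empty)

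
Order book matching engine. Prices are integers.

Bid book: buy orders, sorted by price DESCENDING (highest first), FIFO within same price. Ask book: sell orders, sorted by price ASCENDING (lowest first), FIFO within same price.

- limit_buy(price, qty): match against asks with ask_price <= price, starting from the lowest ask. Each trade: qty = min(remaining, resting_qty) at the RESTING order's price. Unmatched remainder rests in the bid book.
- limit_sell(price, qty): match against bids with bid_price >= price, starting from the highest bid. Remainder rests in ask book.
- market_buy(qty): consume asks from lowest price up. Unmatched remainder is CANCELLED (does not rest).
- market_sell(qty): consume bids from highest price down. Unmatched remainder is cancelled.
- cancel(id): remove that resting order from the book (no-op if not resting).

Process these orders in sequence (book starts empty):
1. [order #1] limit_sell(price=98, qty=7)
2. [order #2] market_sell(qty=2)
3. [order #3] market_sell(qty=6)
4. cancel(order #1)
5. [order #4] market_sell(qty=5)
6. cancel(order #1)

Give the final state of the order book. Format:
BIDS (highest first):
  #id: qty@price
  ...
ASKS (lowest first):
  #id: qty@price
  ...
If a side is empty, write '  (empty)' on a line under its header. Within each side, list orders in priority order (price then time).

After op 1 [order #1] limit_sell(price=98, qty=7): fills=none; bids=[-] asks=[#1:7@98]
After op 2 [order #2] market_sell(qty=2): fills=none; bids=[-] asks=[#1:7@98]
After op 3 [order #3] market_sell(qty=6): fills=none; bids=[-] asks=[#1:7@98]
After op 4 cancel(order #1): fills=none; bids=[-] asks=[-]
After op 5 [order #4] market_sell(qty=5): fills=none; bids=[-] asks=[-]
After op 6 cancel(order #1): fills=none; bids=[-] asks=[-]

Answer: BIDS (highest first):
  (empty)
ASKS (lowest first):
  (empty)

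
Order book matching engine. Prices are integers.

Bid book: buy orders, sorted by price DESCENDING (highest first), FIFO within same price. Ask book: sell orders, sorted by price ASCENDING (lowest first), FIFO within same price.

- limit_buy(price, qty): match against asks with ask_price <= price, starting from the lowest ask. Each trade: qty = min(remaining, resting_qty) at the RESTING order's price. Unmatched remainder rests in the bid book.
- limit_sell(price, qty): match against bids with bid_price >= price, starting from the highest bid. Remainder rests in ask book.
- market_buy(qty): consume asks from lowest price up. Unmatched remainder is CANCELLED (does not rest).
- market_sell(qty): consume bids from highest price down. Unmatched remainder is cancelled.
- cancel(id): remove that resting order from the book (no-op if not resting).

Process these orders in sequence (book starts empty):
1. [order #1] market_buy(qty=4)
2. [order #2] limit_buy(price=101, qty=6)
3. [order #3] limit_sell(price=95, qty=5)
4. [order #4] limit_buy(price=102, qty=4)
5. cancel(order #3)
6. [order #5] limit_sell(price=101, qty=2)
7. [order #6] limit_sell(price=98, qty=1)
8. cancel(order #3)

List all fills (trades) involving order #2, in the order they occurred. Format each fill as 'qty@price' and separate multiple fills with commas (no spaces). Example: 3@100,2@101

After op 1 [order #1] market_buy(qty=4): fills=none; bids=[-] asks=[-]
After op 2 [order #2] limit_buy(price=101, qty=6): fills=none; bids=[#2:6@101] asks=[-]
After op 3 [order #3] limit_sell(price=95, qty=5): fills=#2x#3:5@101; bids=[#2:1@101] asks=[-]
After op 4 [order #4] limit_buy(price=102, qty=4): fills=none; bids=[#4:4@102 #2:1@101] asks=[-]
After op 5 cancel(order #3): fills=none; bids=[#4:4@102 #2:1@101] asks=[-]
After op 6 [order #5] limit_sell(price=101, qty=2): fills=#4x#5:2@102; bids=[#4:2@102 #2:1@101] asks=[-]
After op 7 [order #6] limit_sell(price=98, qty=1): fills=#4x#6:1@102; bids=[#4:1@102 #2:1@101] asks=[-]
After op 8 cancel(order #3): fills=none; bids=[#4:1@102 #2:1@101] asks=[-]

Answer: 5@101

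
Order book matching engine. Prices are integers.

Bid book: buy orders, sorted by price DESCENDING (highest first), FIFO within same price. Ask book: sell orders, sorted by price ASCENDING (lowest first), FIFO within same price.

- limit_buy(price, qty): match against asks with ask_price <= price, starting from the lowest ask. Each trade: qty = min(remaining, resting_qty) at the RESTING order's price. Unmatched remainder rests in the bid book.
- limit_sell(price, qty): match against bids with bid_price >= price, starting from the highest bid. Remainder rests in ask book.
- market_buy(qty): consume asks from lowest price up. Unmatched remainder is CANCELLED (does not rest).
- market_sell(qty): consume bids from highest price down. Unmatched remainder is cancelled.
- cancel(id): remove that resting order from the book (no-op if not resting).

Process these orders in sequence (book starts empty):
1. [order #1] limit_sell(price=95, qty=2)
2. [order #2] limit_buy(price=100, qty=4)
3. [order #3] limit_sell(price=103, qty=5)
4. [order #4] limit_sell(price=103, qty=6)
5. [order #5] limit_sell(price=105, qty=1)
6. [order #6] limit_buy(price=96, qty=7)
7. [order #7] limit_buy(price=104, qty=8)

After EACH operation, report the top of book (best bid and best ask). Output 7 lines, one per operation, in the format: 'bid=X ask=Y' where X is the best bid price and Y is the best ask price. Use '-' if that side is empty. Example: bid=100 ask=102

After op 1 [order #1] limit_sell(price=95, qty=2): fills=none; bids=[-] asks=[#1:2@95]
After op 2 [order #2] limit_buy(price=100, qty=4): fills=#2x#1:2@95; bids=[#2:2@100] asks=[-]
After op 3 [order #3] limit_sell(price=103, qty=5): fills=none; bids=[#2:2@100] asks=[#3:5@103]
After op 4 [order #4] limit_sell(price=103, qty=6): fills=none; bids=[#2:2@100] asks=[#3:5@103 #4:6@103]
After op 5 [order #5] limit_sell(price=105, qty=1): fills=none; bids=[#2:2@100] asks=[#3:5@103 #4:6@103 #5:1@105]
After op 6 [order #6] limit_buy(price=96, qty=7): fills=none; bids=[#2:2@100 #6:7@96] asks=[#3:5@103 #4:6@103 #5:1@105]
After op 7 [order #7] limit_buy(price=104, qty=8): fills=#7x#3:5@103 #7x#4:3@103; bids=[#2:2@100 #6:7@96] asks=[#4:3@103 #5:1@105]

Answer: bid=- ask=95
bid=100 ask=-
bid=100 ask=103
bid=100 ask=103
bid=100 ask=103
bid=100 ask=103
bid=100 ask=103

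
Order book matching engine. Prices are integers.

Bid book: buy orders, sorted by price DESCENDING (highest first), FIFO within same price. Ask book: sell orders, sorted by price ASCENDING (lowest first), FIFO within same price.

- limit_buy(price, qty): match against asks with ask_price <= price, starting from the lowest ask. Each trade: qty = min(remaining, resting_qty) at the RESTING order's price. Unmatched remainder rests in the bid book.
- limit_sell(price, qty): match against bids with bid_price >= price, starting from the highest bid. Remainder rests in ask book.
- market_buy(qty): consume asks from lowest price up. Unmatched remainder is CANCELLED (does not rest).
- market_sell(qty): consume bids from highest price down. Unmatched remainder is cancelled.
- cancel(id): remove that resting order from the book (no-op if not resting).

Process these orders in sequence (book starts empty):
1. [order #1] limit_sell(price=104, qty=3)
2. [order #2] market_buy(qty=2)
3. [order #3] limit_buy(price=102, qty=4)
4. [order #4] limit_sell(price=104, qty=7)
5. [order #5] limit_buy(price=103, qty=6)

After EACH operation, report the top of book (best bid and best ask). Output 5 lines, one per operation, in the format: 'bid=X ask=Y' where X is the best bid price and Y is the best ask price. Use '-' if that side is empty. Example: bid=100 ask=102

Answer: bid=- ask=104
bid=- ask=104
bid=102 ask=104
bid=102 ask=104
bid=103 ask=104

Derivation:
After op 1 [order #1] limit_sell(price=104, qty=3): fills=none; bids=[-] asks=[#1:3@104]
After op 2 [order #2] market_buy(qty=2): fills=#2x#1:2@104; bids=[-] asks=[#1:1@104]
After op 3 [order #3] limit_buy(price=102, qty=4): fills=none; bids=[#3:4@102] asks=[#1:1@104]
After op 4 [order #4] limit_sell(price=104, qty=7): fills=none; bids=[#3:4@102] asks=[#1:1@104 #4:7@104]
After op 5 [order #5] limit_buy(price=103, qty=6): fills=none; bids=[#5:6@103 #3:4@102] asks=[#1:1@104 #4:7@104]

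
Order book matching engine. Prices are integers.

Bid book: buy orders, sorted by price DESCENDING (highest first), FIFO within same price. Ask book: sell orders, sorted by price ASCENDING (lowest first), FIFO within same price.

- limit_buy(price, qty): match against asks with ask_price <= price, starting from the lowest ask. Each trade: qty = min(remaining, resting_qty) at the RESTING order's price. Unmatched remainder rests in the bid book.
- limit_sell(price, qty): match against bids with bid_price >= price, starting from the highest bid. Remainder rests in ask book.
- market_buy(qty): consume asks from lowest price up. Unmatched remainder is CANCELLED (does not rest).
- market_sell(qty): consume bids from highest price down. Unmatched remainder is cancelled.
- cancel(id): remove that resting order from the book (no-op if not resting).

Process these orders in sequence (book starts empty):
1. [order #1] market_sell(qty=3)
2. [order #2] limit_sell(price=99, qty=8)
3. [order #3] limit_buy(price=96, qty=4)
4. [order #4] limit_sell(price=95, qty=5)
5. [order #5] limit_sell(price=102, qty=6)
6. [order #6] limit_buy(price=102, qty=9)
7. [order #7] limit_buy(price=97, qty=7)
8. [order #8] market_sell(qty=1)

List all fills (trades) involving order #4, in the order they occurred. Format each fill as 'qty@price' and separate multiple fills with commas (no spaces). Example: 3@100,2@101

Answer: 4@96,1@95

Derivation:
After op 1 [order #1] market_sell(qty=3): fills=none; bids=[-] asks=[-]
After op 2 [order #2] limit_sell(price=99, qty=8): fills=none; bids=[-] asks=[#2:8@99]
After op 3 [order #3] limit_buy(price=96, qty=4): fills=none; bids=[#3:4@96] asks=[#2:8@99]
After op 4 [order #4] limit_sell(price=95, qty=5): fills=#3x#4:4@96; bids=[-] asks=[#4:1@95 #2:8@99]
After op 5 [order #5] limit_sell(price=102, qty=6): fills=none; bids=[-] asks=[#4:1@95 #2:8@99 #5:6@102]
After op 6 [order #6] limit_buy(price=102, qty=9): fills=#6x#4:1@95 #6x#2:8@99; bids=[-] asks=[#5:6@102]
After op 7 [order #7] limit_buy(price=97, qty=7): fills=none; bids=[#7:7@97] asks=[#5:6@102]
After op 8 [order #8] market_sell(qty=1): fills=#7x#8:1@97; bids=[#7:6@97] asks=[#5:6@102]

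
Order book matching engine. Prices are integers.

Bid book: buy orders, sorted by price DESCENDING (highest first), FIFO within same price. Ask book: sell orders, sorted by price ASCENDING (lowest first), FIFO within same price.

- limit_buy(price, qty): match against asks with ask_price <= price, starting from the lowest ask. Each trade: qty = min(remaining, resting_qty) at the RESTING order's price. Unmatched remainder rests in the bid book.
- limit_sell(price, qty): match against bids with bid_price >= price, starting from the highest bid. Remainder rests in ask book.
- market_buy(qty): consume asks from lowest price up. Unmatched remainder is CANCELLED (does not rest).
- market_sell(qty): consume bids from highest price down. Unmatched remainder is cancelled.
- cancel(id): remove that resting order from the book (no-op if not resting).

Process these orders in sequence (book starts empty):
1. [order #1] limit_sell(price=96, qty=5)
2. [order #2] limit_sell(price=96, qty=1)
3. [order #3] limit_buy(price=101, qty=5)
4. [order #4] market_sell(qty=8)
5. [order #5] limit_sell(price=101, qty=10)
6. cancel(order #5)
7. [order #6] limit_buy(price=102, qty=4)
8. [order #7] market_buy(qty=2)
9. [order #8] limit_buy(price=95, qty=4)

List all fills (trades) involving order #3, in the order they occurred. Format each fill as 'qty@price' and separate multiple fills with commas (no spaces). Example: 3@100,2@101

After op 1 [order #1] limit_sell(price=96, qty=5): fills=none; bids=[-] asks=[#1:5@96]
After op 2 [order #2] limit_sell(price=96, qty=1): fills=none; bids=[-] asks=[#1:5@96 #2:1@96]
After op 3 [order #3] limit_buy(price=101, qty=5): fills=#3x#1:5@96; bids=[-] asks=[#2:1@96]
After op 4 [order #4] market_sell(qty=8): fills=none; bids=[-] asks=[#2:1@96]
After op 5 [order #5] limit_sell(price=101, qty=10): fills=none; bids=[-] asks=[#2:1@96 #5:10@101]
After op 6 cancel(order #5): fills=none; bids=[-] asks=[#2:1@96]
After op 7 [order #6] limit_buy(price=102, qty=4): fills=#6x#2:1@96; bids=[#6:3@102] asks=[-]
After op 8 [order #7] market_buy(qty=2): fills=none; bids=[#6:3@102] asks=[-]
After op 9 [order #8] limit_buy(price=95, qty=4): fills=none; bids=[#6:3@102 #8:4@95] asks=[-]

Answer: 5@96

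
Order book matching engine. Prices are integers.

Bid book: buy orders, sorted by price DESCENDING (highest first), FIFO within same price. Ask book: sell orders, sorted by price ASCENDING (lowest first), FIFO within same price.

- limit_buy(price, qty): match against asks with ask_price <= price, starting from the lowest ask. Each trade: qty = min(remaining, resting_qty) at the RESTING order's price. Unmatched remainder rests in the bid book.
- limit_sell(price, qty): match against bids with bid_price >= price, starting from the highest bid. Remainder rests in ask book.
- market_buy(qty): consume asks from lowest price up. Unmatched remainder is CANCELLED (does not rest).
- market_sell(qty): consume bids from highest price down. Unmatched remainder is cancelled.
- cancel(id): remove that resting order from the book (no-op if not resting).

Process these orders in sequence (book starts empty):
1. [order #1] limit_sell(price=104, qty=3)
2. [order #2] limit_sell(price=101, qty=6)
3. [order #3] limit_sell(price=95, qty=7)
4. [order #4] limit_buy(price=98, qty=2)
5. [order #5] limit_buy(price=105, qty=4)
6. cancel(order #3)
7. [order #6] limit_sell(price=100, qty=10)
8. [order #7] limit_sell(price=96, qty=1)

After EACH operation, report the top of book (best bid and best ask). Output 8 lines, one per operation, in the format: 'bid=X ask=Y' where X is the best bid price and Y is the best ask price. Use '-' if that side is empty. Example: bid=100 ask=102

Answer: bid=- ask=104
bid=- ask=101
bid=- ask=95
bid=- ask=95
bid=- ask=95
bid=- ask=101
bid=- ask=100
bid=- ask=96

Derivation:
After op 1 [order #1] limit_sell(price=104, qty=3): fills=none; bids=[-] asks=[#1:3@104]
After op 2 [order #2] limit_sell(price=101, qty=6): fills=none; bids=[-] asks=[#2:6@101 #1:3@104]
After op 3 [order #3] limit_sell(price=95, qty=7): fills=none; bids=[-] asks=[#3:7@95 #2:6@101 #1:3@104]
After op 4 [order #4] limit_buy(price=98, qty=2): fills=#4x#3:2@95; bids=[-] asks=[#3:5@95 #2:6@101 #1:3@104]
After op 5 [order #5] limit_buy(price=105, qty=4): fills=#5x#3:4@95; bids=[-] asks=[#3:1@95 #2:6@101 #1:3@104]
After op 6 cancel(order #3): fills=none; bids=[-] asks=[#2:6@101 #1:3@104]
After op 7 [order #6] limit_sell(price=100, qty=10): fills=none; bids=[-] asks=[#6:10@100 #2:6@101 #1:3@104]
After op 8 [order #7] limit_sell(price=96, qty=1): fills=none; bids=[-] asks=[#7:1@96 #6:10@100 #2:6@101 #1:3@104]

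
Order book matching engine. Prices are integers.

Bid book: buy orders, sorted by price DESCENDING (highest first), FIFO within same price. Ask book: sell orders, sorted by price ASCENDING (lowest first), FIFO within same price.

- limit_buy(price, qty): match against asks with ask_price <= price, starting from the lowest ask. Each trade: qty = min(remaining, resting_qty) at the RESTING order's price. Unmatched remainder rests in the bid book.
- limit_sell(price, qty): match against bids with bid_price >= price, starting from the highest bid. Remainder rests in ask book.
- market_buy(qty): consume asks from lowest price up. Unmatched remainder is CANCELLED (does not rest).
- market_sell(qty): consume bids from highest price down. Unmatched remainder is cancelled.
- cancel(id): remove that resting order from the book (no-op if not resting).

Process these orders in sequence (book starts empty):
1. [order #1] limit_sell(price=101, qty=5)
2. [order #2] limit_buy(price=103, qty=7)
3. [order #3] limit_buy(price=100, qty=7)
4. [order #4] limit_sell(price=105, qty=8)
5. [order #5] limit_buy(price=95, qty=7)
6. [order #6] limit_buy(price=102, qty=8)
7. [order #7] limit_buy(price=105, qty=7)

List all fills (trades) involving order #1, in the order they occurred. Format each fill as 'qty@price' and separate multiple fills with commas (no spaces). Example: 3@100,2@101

Answer: 5@101

Derivation:
After op 1 [order #1] limit_sell(price=101, qty=5): fills=none; bids=[-] asks=[#1:5@101]
After op 2 [order #2] limit_buy(price=103, qty=7): fills=#2x#1:5@101; bids=[#2:2@103] asks=[-]
After op 3 [order #3] limit_buy(price=100, qty=7): fills=none; bids=[#2:2@103 #3:7@100] asks=[-]
After op 4 [order #4] limit_sell(price=105, qty=8): fills=none; bids=[#2:2@103 #3:7@100] asks=[#4:8@105]
After op 5 [order #5] limit_buy(price=95, qty=7): fills=none; bids=[#2:2@103 #3:7@100 #5:7@95] asks=[#4:8@105]
After op 6 [order #6] limit_buy(price=102, qty=8): fills=none; bids=[#2:2@103 #6:8@102 #3:7@100 #5:7@95] asks=[#4:8@105]
After op 7 [order #7] limit_buy(price=105, qty=7): fills=#7x#4:7@105; bids=[#2:2@103 #6:8@102 #3:7@100 #5:7@95] asks=[#4:1@105]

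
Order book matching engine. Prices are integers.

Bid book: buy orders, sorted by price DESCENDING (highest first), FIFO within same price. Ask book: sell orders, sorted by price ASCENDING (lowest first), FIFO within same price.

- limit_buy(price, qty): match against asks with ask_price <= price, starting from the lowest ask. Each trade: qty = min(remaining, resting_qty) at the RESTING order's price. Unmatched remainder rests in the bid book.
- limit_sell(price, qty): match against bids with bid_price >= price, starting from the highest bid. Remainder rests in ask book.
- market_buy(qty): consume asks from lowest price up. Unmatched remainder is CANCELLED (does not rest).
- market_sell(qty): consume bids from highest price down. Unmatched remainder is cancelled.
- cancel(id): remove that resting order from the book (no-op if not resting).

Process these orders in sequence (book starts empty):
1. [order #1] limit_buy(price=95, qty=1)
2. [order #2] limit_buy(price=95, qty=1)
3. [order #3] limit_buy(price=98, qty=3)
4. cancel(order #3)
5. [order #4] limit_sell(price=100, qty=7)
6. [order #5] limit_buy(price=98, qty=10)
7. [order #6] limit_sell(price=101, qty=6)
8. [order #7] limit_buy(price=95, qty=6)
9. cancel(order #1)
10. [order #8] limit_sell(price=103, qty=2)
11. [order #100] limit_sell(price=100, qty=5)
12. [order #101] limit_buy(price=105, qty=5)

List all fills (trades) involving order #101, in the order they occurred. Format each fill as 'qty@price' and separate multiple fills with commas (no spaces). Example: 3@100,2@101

After op 1 [order #1] limit_buy(price=95, qty=1): fills=none; bids=[#1:1@95] asks=[-]
After op 2 [order #2] limit_buy(price=95, qty=1): fills=none; bids=[#1:1@95 #2:1@95] asks=[-]
After op 3 [order #3] limit_buy(price=98, qty=3): fills=none; bids=[#3:3@98 #1:1@95 #2:1@95] asks=[-]
After op 4 cancel(order #3): fills=none; bids=[#1:1@95 #2:1@95] asks=[-]
After op 5 [order #4] limit_sell(price=100, qty=7): fills=none; bids=[#1:1@95 #2:1@95] asks=[#4:7@100]
After op 6 [order #5] limit_buy(price=98, qty=10): fills=none; bids=[#5:10@98 #1:1@95 #2:1@95] asks=[#4:7@100]
After op 7 [order #6] limit_sell(price=101, qty=6): fills=none; bids=[#5:10@98 #1:1@95 #2:1@95] asks=[#4:7@100 #6:6@101]
After op 8 [order #7] limit_buy(price=95, qty=6): fills=none; bids=[#5:10@98 #1:1@95 #2:1@95 #7:6@95] asks=[#4:7@100 #6:6@101]
After op 9 cancel(order #1): fills=none; bids=[#5:10@98 #2:1@95 #7:6@95] asks=[#4:7@100 #6:6@101]
After op 10 [order #8] limit_sell(price=103, qty=2): fills=none; bids=[#5:10@98 #2:1@95 #7:6@95] asks=[#4:7@100 #6:6@101 #8:2@103]
After op 11 [order #100] limit_sell(price=100, qty=5): fills=none; bids=[#5:10@98 #2:1@95 #7:6@95] asks=[#4:7@100 #100:5@100 #6:6@101 #8:2@103]
After op 12 [order #101] limit_buy(price=105, qty=5): fills=#101x#4:5@100; bids=[#5:10@98 #2:1@95 #7:6@95] asks=[#4:2@100 #100:5@100 #6:6@101 #8:2@103]

Answer: 5@100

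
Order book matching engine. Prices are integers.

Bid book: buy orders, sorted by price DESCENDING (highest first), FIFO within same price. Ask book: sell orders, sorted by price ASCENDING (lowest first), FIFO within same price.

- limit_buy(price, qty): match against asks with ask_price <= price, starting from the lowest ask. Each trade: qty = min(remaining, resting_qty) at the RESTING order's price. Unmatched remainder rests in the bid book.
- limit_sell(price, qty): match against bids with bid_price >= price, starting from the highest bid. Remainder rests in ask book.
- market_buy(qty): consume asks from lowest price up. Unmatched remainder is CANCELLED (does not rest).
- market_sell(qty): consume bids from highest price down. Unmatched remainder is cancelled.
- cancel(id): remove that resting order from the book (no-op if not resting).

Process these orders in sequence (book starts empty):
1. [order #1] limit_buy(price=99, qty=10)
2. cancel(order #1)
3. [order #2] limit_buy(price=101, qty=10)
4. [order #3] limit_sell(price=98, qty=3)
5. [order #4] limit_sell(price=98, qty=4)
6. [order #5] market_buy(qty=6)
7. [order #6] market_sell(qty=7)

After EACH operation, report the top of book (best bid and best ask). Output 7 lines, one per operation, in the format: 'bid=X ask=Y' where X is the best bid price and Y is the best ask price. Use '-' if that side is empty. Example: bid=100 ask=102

Answer: bid=99 ask=-
bid=- ask=-
bid=101 ask=-
bid=101 ask=-
bid=101 ask=-
bid=101 ask=-
bid=- ask=-

Derivation:
After op 1 [order #1] limit_buy(price=99, qty=10): fills=none; bids=[#1:10@99] asks=[-]
After op 2 cancel(order #1): fills=none; bids=[-] asks=[-]
After op 3 [order #2] limit_buy(price=101, qty=10): fills=none; bids=[#2:10@101] asks=[-]
After op 4 [order #3] limit_sell(price=98, qty=3): fills=#2x#3:3@101; bids=[#2:7@101] asks=[-]
After op 5 [order #4] limit_sell(price=98, qty=4): fills=#2x#4:4@101; bids=[#2:3@101] asks=[-]
After op 6 [order #5] market_buy(qty=6): fills=none; bids=[#2:3@101] asks=[-]
After op 7 [order #6] market_sell(qty=7): fills=#2x#6:3@101; bids=[-] asks=[-]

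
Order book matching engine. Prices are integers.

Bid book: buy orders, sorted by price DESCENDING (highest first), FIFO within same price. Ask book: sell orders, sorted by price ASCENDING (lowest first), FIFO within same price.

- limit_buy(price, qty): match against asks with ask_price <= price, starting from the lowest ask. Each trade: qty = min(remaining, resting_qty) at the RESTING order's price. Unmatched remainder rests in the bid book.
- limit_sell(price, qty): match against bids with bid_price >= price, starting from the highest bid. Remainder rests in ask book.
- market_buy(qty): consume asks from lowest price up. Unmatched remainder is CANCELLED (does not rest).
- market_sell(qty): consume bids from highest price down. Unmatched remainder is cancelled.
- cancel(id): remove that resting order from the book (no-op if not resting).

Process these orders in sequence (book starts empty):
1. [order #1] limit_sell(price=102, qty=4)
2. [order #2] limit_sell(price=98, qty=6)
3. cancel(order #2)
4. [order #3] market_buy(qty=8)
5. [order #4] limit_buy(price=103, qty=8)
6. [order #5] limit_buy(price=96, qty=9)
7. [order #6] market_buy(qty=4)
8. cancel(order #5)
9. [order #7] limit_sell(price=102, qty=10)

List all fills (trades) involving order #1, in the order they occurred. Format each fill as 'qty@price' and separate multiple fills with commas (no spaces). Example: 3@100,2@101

Answer: 4@102

Derivation:
After op 1 [order #1] limit_sell(price=102, qty=4): fills=none; bids=[-] asks=[#1:4@102]
After op 2 [order #2] limit_sell(price=98, qty=6): fills=none; bids=[-] asks=[#2:6@98 #1:4@102]
After op 3 cancel(order #2): fills=none; bids=[-] asks=[#1:4@102]
After op 4 [order #3] market_buy(qty=8): fills=#3x#1:4@102; bids=[-] asks=[-]
After op 5 [order #4] limit_buy(price=103, qty=8): fills=none; bids=[#4:8@103] asks=[-]
After op 6 [order #5] limit_buy(price=96, qty=9): fills=none; bids=[#4:8@103 #5:9@96] asks=[-]
After op 7 [order #6] market_buy(qty=4): fills=none; bids=[#4:8@103 #5:9@96] asks=[-]
After op 8 cancel(order #5): fills=none; bids=[#4:8@103] asks=[-]
After op 9 [order #7] limit_sell(price=102, qty=10): fills=#4x#7:8@103; bids=[-] asks=[#7:2@102]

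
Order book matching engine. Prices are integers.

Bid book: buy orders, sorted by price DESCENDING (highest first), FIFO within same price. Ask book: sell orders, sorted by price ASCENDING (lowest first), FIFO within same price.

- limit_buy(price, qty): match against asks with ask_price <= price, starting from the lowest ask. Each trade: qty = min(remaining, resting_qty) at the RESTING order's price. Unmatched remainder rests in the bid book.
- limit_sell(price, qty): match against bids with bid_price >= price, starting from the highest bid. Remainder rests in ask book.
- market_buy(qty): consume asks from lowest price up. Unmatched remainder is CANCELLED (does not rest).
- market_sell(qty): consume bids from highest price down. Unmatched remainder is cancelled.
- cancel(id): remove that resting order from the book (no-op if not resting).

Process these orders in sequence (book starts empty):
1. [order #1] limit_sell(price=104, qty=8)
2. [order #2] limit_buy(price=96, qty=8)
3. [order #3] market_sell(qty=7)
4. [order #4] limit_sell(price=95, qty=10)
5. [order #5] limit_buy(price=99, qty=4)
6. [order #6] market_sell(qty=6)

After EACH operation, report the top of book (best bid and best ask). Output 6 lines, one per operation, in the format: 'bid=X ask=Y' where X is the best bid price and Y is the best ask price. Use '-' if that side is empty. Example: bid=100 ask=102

Answer: bid=- ask=104
bid=96 ask=104
bid=96 ask=104
bid=- ask=95
bid=- ask=95
bid=- ask=95

Derivation:
After op 1 [order #1] limit_sell(price=104, qty=8): fills=none; bids=[-] asks=[#1:8@104]
After op 2 [order #2] limit_buy(price=96, qty=8): fills=none; bids=[#2:8@96] asks=[#1:8@104]
After op 3 [order #3] market_sell(qty=7): fills=#2x#3:7@96; bids=[#2:1@96] asks=[#1:8@104]
After op 4 [order #4] limit_sell(price=95, qty=10): fills=#2x#4:1@96; bids=[-] asks=[#4:9@95 #1:8@104]
After op 5 [order #5] limit_buy(price=99, qty=4): fills=#5x#4:4@95; bids=[-] asks=[#4:5@95 #1:8@104]
After op 6 [order #6] market_sell(qty=6): fills=none; bids=[-] asks=[#4:5@95 #1:8@104]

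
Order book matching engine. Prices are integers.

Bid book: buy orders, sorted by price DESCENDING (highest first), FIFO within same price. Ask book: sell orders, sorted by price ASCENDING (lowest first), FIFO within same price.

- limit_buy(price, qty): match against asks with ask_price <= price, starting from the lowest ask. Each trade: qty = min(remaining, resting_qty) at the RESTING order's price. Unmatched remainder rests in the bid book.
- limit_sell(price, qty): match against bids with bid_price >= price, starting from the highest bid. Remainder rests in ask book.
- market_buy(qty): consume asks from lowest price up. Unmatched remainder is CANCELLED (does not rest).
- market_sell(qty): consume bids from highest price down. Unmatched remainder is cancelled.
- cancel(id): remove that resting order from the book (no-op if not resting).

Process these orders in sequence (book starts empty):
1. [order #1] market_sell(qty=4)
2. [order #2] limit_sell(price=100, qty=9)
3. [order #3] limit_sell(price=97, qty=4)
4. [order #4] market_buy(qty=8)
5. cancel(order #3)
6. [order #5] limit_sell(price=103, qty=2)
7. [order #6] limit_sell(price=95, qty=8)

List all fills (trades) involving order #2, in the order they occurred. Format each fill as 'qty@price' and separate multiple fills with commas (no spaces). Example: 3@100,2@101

After op 1 [order #1] market_sell(qty=4): fills=none; bids=[-] asks=[-]
After op 2 [order #2] limit_sell(price=100, qty=9): fills=none; bids=[-] asks=[#2:9@100]
After op 3 [order #3] limit_sell(price=97, qty=4): fills=none; bids=[-] asks=[#3:4@97 #2:9@100]
After op 4 [order #4] market_buy(qty=8): fills=#4x#3:4@97 #4x#2:4@100; bids=[-] asks=[#2:5@100]
After op 5 cancel(order #3): fills=none; bids=[-] asks=[#2:5@100]
After op 6 [order #5] limit_sell(price=103, qty=2): fills=none; bids=[-] asks=[#2:5@100 #5:2@103]
After op 7 [order #6] limit_sell(price=95, qty=8): fills=none; bids=[-] asks=[#6:8@95 #2:5@100 #5:2@103]

Answer: 4@100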